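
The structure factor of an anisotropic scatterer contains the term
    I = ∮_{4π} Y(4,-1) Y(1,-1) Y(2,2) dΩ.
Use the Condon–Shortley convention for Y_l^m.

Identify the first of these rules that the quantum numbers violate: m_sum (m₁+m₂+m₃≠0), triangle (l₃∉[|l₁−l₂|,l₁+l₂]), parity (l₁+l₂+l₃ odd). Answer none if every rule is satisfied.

triangle

Σmᵢ = 0  ✓
l₃∈[|l₁−l₂|,l₁+l₂]=[3,5], have l₃=2  ✗
Σlᵢ = 7 ⇒ odd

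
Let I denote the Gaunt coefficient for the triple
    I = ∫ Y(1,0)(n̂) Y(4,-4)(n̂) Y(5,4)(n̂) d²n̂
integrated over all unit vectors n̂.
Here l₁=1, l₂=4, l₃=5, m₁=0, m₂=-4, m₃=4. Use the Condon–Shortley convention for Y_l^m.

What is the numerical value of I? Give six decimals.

0.147319

Checks pass: Σm=0; 10 even; l₃=5∈[3,5].
(2·1+1)(2·4+1)(2·5+1) = 297
Δ: 0! 2! 8! / 11! → 1/495
sum: t=0:+1/576 = 1/576
3j²(1 4 5; 0 0 0) = Δ·Π!·Σ² = 5/99  (sign -1)
sum: t=0:+1/40320 = 1/40320
3j²(1 4 5; 0 -4 4) = Δ·Π!·Σ² = 1/55  (sign -1)
combine: 4πI² = 297·5/99·1/55 = 3/11
take √, sign +1: I = 0.14731920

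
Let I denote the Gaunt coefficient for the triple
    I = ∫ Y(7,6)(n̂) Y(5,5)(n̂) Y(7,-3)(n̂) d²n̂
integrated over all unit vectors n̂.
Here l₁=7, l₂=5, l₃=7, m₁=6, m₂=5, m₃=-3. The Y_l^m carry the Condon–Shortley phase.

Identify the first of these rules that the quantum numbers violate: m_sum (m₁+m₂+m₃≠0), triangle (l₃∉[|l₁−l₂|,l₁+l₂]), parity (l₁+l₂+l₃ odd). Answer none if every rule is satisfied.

azimuthal sum: 6 + 5 − 3 = 8  ✗
2 ≤ 7 ≤ 12 (triangle on l)
L = 7 + 5 + 7 = 19 (odd)

m_sum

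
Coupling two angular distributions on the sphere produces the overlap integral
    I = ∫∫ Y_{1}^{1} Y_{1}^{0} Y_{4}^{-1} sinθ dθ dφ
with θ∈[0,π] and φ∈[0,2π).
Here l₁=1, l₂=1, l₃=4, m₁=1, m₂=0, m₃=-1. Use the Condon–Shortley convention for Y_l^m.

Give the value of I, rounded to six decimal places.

0.000000

triangle: need 0≤l₃≤2, have 4; I=0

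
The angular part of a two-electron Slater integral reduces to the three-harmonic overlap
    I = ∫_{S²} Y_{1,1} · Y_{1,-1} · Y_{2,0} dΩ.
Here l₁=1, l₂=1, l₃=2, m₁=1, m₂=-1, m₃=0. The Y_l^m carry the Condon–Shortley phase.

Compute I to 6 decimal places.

0.126157

m-sum 0 ✓  L=4 even ✓  0≤2≤2 ✓
Π(2lᵢ+1) = 3×3×5 = 45
triangle coeff Δ(1,1,2) = 1/30
Σ_t [0,0]: t=0:+1/1 = 1/1
(3j)²=2/15 [(1 1 2; 0 0 0)], sign=+1
Σ_t [0,0]: t=0:+1/4 = 1/4
(3j)²=1/30 [(1 1 2; 1 -1 0)], sign=+1
⇒ 4πI² = 1/5
I = (+1)√(1/5/(4π)) = 0.12615663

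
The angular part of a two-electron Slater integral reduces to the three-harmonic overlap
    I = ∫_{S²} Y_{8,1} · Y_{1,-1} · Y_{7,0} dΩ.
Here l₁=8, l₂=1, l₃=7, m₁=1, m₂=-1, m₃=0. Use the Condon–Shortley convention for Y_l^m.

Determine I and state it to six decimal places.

Checks pass: Σm=0; 16 even; l₃=7∈[7,9].
(2·8+1)(2·1+1)(2·7+1) = 765
Δ: 2! 14! 0! / 17! → 1/2040
sum: t=1:−1/25401600 = -1/25401600
3j²(8 1 7; 0 0 0) = Δ·Π!·Σ² = 8/255  (sign +1)
sum: t=0:+1/50803200 = 1/50803200
3j²(8 1 7; 1 -1 0) = Δ·Π!·Σ² = 3/170  (sign -1)
combine: 4πI² = 765·8/255·3/170 = 36/85
take √, sign -1: I = -0.18358486

-0.183585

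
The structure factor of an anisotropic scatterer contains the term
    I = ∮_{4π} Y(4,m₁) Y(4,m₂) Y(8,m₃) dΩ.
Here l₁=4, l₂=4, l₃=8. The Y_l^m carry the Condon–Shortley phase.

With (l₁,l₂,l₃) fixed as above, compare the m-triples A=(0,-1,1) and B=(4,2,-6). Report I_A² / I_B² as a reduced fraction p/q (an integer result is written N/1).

Same 4,4,8: normalisation and zero-m 3j drop out of the ratio.
A: Δ: 0! 8! 8! / 17! → 1/218790; sum: t=0:+1/414720 = 1/414720; 3j²(4 4 8; 0 -1 1) = Δ·Π!·Σ² = 49/2431  (sign -1)
B: Δ: 0! 8! 8! / 17! → 1/218790; sum: t=0:+1/58060800 = 1/58060800; 3j²(4 4 8; 4 2 -6) = Δ·Π!·Σ² = 7/510  (sign +1)
I_A²/I_B² = (49/2431)/(7/510) = 210/143

210/143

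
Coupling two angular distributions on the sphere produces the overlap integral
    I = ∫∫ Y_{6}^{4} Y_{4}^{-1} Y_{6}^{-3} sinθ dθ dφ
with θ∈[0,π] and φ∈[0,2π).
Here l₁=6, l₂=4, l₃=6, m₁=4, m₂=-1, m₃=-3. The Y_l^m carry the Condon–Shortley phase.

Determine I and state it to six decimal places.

0.077598

m-sum 0 ✓  L=16 even ✓  2≤6≤10 ✓
Π(2lᵢ+1) = 13×9×13 = 1521
triangle coeff Δ(6,4,6) = 1/15315300
Σ_t [0,4]: t=0:+1/829440 t=1:−1/25920 t=2:+1/9216 t=3:−1/25920 t=4:+1/829440 = 7/207360
(3j)²=28/2431 [(6 4 6; 0 0 0)], sign=+1
Σ_t [0,2]: t=0:+1/207360 t=1:−1/120960 t=2:+1/967680 = -1/414720
(3j)²=21/4862 [(6 4 6; 4 -1 -3)], sign=+1
⇒ 4πI² = 2646/34969
I = (+1)√(2646/34969/(4π)) = 0.07759762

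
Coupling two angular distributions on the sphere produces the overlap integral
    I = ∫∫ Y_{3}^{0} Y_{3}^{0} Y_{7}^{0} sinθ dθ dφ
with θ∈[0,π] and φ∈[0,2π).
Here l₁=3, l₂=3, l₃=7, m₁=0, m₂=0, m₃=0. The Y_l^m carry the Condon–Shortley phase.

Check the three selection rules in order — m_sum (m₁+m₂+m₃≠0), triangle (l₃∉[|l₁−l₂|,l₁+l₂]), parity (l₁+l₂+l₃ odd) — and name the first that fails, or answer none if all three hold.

azimuthal sum: 0 + 0 + 0 = 0  ✓
0 ≤ 7 ≤ 6 (triangle on l)  ✗
L = 3 + 3 + 7 = 13 (odd)

triangle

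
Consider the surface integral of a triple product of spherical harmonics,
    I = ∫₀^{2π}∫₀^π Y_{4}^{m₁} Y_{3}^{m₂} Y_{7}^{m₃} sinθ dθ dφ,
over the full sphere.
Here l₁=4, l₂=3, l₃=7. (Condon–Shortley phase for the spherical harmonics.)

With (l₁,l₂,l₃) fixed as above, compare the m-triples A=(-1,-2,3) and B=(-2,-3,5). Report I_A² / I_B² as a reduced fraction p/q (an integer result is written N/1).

12/11

l's match ⇒ only the (l;m) 3-j factors differ between A and B.
A: triangle coeff Δ(4,3,7) = 1/45045; Σ_t [0,0]: t=0:+1/86400 = 1/86400; (3j)²=16/715 [(4 3 7; -1 -2 3)], sign=+1
B: triangle coeff Δ(4,3,7) = 1/45045; Σ_t [0,0]: t=0:+1/1036800 = 1/1036800; (3j)²=4/195 [(4 3 7; -2 -3 5)], sign=+1
I_A²/I_B² = (16/715)/(4/195) = 12/11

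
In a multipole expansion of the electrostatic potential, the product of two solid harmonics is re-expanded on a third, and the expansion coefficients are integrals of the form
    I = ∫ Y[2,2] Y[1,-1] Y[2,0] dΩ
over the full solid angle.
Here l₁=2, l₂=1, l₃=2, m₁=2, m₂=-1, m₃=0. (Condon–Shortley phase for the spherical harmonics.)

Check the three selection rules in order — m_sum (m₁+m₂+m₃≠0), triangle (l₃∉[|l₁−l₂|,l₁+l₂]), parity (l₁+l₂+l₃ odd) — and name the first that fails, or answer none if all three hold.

m_sum

azimuthal sum: 2 − 1 + 0 = 1  ✗
1 ≤ 2 ≤ 3 (triangle on l)
L = 2 + 1 + 2 = 5 (odd)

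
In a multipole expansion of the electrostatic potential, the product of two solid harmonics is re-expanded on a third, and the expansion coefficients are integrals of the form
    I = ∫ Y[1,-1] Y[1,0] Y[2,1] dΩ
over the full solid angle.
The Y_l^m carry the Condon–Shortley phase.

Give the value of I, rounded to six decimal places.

-0.218510

Checks pass: Σm=0; 4 even; l₃=2∈[0,2].
(2·1+1)(2·1+1)(2·2+1) = 45
Δ: 0! 2! 2! / 5! → 1/30
sum: t=0:+1/1 = 1/1
3j²(1 1 2; 0 0 0) = Δ·Π!·Σ² = 2/15  (sign +1)
sum: t=0:+1/2 = 1/2
3j²(1 1 2; -1 0 1) = Δ·Π!·Σ² = 1/10  (sign -1)
combine: 4πI² = 45·2/15·1/10 = 3/5
take √, sign -1: I = -0.21850969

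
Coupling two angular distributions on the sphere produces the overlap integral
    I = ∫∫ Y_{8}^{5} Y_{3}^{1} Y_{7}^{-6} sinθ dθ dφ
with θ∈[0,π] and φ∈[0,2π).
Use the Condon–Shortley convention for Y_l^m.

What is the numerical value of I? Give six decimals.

Rules hold: Σm=0, L=18 even, 5≤7≤11.
N = 17·7·15 = 1785
Δ = 4!·12!·2!/19! = 1/5290740
Racah Σ t=1..3: t=1:−1/7257600 t=2:+1/2073600 t=3:−1/7257600 = 1/4838400
⇒ 3j(8 3 7; 0 0 0)² = 252/20995, sgn -1
Racah Σ t=2..3: t=2:+1/319334400 t=3:−1/2874009600 = 1/359251200
⇒ 3j(8 3 7; 5 1 -6)² = 1664/101745, sgn -1
4πI² = N·(3j₀)²·(3jₘ)² = 10752/30685
I = +1·√(0.350399/4π) = 0.16698468

0.166985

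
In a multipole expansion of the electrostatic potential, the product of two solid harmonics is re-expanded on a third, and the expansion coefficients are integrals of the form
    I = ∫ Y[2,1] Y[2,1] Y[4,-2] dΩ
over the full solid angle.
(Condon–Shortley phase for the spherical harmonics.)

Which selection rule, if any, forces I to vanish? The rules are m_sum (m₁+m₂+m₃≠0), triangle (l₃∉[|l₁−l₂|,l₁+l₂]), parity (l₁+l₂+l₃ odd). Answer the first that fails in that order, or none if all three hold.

none

Σmᵢ = 0  ✓
l₃∈[|l₁−l₂|,l₁+l₂]=[0,4], have l₃=4  ✓
Σlᵢ = 8 ⇒ even  ✓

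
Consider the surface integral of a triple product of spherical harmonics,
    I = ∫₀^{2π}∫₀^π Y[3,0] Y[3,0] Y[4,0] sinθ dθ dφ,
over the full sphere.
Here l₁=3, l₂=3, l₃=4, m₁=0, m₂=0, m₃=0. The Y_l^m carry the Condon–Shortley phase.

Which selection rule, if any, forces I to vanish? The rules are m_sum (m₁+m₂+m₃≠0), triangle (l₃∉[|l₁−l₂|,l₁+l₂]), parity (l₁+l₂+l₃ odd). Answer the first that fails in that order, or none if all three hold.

none

m₁+m₂+m₃ = 0 + 0 + 0 = 0  ✓
triangle: |3−3|=0 ≤ l₃=4 ≤ 3+3=6  ✓
parity: l₁+l₂+l₃ = 10 is even  ✓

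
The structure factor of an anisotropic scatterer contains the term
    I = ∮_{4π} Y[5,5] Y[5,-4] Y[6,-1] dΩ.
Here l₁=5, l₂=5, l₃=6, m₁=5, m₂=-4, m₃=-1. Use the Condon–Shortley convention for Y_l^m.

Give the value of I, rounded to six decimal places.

Checks pass: Σm=0; 16 even; l₃=6∈[0,10].
(2·5+1)(2·5+1)(2·6+1) = 1573
Δ: 4! 6! 6! / 17! → 1/28588560
sum: t=0:+1/345600 t=1:−1/13824 t=2:+1/5184 t=3:−1/13824 t=4:+1/345600 = 7/129600
3j²(5 5 6; 0 0 0) = Δ·Π!·Σ² = 80/7293  (sign +1)
sum: t=0:+1/2073600 = 1/2073600
3j²(5 5 6; 5 -4 -1) = Δ·Π!·Σ² = 63/9724  (sign -1)
combine: 4πI² = 1573·80/7293·63/9724 = 420/3757
take √, sign -1: I = -0.09431898

-0.094319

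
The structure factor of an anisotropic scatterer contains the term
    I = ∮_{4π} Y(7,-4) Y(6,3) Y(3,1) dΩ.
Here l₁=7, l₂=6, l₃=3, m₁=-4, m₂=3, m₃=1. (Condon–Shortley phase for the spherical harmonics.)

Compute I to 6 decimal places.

0.140186

Rules hold: Σm=0, L=16 even, 1≤3≤13.
N = 15·13·7 = 1365
Δ = 10!·4!·2!/17! = 1/2042040
Racah Σ t=4..6: t=4:+1/207360 t=5:−1/57600 t=6:+1/207360 = -1/129600
⇒ 3j(7 6 3; 0 0 0)² = 168/12155, sgn +1
Racah Σ t=7..9: t=7:−1/1451520 t=8:+1/483840 t=9:−1/2903040 = 1/967680
⇒ 3j(7 6 3; -4 3 1)² = 81/6188, sgn +1
4πI² = N·(3j₀)²·(3jₘ)² = 10206/41327
I = +1·√(0.246957/4π) = 0.14018641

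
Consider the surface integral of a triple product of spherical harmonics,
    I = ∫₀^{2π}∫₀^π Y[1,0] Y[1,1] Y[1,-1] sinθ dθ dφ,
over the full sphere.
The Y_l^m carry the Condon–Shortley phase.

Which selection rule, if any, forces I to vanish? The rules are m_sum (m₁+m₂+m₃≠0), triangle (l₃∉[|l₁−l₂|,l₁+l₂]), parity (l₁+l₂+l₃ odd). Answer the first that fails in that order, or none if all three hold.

m₁+m₂+m₃ = 0 + 1 − 1 = 0  ✓
triangle: |1−1|=0 ≤ l₃=1 ≤ 1+1=2  ✓
parity: l₁+l₂+l₃ = 3 is odd  ✗

parity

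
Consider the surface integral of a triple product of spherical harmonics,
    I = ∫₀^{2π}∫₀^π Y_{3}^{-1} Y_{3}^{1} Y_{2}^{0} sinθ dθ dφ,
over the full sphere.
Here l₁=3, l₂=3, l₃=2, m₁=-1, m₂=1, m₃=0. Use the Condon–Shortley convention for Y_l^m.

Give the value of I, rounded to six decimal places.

m-sum 0 ✓  L=8 even ✓  0≤2≤6 ✓
Π(2lᵢ+1) = 7×7×5 = 245
triangle coeff Δ(3,3,2) = 1/3780
Σ_t [1,3]: t=1:−1/24 t=2:+1/4 t=3:−1/24 = 1/6
(3j)²=4/105 [(3 3 2; 0 0 0)], sign=+1
Σ_t [2,4]: t=2:+1/16 t=3:−1/6 t=4:+1/96 = -3/32
(3j)²=3/140 [(3 3 2; -1 1 0)], sign=-1
⇒ 4πI² = 1/5
I = (-1)√(1/5/(4π)) = -0.12615663

-0.126157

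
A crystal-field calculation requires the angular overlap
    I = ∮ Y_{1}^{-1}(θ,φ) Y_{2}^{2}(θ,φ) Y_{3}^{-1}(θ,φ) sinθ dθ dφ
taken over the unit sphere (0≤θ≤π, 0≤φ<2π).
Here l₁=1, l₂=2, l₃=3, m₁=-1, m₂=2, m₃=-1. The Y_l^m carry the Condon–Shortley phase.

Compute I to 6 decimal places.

Checks pass: Σm=0; 6 even; l₃=3∈[1,3].
(2·1+1)(2·2+1)(2·3+1) = 105
Δ: 0! 2! 4! / 7! → 1/105
sum: t=0:+1/4 = 1/4
3j²(1 2 3; 0 0 0) = Δ·Π!·Σ² = 3/35  (sign -1)
sum: t=0:+1/48 = 1/48
3j²(1 2 3; -1 2 -1) = Δ·Π!·Σ² = 1/105  (sign +1)
combine: 4πI² = 105·3/35·1/105 = 3/35
take √, sign -1: I = -0.08258890

-0.082589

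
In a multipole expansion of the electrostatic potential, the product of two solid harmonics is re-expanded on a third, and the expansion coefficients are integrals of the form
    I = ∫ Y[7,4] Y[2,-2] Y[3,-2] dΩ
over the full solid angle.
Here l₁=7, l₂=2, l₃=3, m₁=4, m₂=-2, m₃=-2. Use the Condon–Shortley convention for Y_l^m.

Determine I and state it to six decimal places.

|7−2|≤3≤7+2 violated ⇒ I = 0

0.000000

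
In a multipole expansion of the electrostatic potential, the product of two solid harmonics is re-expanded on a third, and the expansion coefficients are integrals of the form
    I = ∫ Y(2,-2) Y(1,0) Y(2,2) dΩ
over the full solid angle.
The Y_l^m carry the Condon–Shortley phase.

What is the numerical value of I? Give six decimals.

0.000000

L=5 odd ⇒ parity kills the (l;000) factor ⇒ I = 0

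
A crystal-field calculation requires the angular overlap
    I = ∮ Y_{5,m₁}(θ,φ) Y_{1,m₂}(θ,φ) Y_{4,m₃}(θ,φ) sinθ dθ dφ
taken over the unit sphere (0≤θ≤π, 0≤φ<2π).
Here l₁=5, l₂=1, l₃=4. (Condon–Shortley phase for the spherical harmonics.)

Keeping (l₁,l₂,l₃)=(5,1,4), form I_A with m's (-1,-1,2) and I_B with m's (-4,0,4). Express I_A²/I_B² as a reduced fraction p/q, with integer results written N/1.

Shared (l₁,l₂,l₃)=(5,1,4): N and (l;000)² cancel in I_A²/I_B².
A: Δ = 2!·8!·0!/11! = 1/495; Racah Σ t=0..0: t=0:+1/2880 = 1/2880; ⇒ 3j(5 1 4; -1 -1 2)² = 2/165, sgn +1
B: Δ = 2!·8!·0!/11! = 1/495; Racah Σ t=1..1: t=1:−1/40320 = -1/40320; ⇒ 3j(5 1 4; -4 0 4)² = 1/55, sgn -1
I_A²/I_B² = (2/165)/(1/55) = 2/3

2/3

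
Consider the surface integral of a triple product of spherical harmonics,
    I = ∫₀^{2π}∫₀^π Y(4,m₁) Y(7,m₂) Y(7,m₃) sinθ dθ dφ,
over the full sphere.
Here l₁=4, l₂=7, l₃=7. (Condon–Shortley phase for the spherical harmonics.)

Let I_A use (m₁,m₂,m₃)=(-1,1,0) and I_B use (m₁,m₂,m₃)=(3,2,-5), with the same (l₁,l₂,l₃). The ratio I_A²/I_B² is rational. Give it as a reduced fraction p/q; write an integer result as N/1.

Same 4,7,7: normalisation and zero-m 3j drop out of the ratio.
A: Δ: 4! 4! 10! / 19! → 1/58198140; sum: t=1:−1/4354560 t=2:+1/414720 t=3:−1/345600 t=4:+1/2488320 = -1/3225600; 3j²(4 7 7; -1 1 0) = Δ·Π!·Σ² = 81/92378  (sign +1)
B: Δ: 4! 4! 10! / 19! → 1/58198140; sum: t=0:+1/52254720 t=1:−1/11612160 = -1/14929920; 3j²(4 7 7; 3 2 -5) = Δ·Π!·Σ² = 1225/75582  (sign -1)
I_A²/I_B² = (81/92378)/(1225/75582) = 729/13475

729/13475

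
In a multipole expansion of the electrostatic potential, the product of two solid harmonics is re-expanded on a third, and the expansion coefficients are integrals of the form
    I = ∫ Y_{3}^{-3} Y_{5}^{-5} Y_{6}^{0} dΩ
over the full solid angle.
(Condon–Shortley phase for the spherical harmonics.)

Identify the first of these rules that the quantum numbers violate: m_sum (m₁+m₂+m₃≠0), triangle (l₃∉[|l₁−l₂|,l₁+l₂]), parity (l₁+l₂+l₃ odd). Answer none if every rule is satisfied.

azimuthal sum: -3 − 5 + 0 = -8  ✗
2 ≤ 6 ≤ 8 (triangle on l)
L = 3 + 5 + 6 = 14 (even)

m_sum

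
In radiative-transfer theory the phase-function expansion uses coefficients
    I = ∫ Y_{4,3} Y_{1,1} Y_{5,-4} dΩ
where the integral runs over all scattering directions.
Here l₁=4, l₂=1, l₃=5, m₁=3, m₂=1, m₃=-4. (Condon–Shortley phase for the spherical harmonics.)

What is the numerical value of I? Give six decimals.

0.294638

Rules hold: Σm=0, L=10 even, 3≤5≤5.
N = 9·3·11 = 297
Δ = 0!·8!·2!/11! = 1/495
Racah Σ t=0..0: t=0:+1/576 = 1/576
⇒ 3j(4 1 5; 0 0 0)² = 5/99, sgn -1
Racah Σ t=0..0: t=0:+1/10080 = 1/10080
⇒ 3j(4 1 5; 3 1 -4)² = 4/55, sgn -1
4πI² = N·(3j₀)²·(3jₘ)² = 12/11
I = +1·√(1.09091/4π) = 0.29463840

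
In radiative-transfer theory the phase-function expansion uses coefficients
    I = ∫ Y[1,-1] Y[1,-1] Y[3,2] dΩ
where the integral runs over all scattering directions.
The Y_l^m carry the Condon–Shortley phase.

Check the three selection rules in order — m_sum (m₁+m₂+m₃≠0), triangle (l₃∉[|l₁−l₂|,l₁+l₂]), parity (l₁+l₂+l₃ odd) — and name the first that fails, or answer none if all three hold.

triangle

m₁+m₂+m₃ = -1 − 1 + 2 = 0  ✓
triangle: |1−1|=0 ≤ l₃=3 ≤ 1+1=2  ✗
parity: l₁+l₂+l₃ = 5 is odd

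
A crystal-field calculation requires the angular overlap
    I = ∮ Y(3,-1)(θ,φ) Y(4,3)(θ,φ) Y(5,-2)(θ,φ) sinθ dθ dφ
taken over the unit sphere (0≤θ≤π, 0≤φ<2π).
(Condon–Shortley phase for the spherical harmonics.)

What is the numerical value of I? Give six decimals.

Checks pass: Σm=0; 12 even; l₃=5∈[1,7].
(2·3+1)(2·4+1)(2·5+1) = 693
Δ: 2! 4! 6! / 13! → 1/180180
sum: t=0:+1/576 t=1:−1/144 t=2:+1/576 = -1/288
3j²(3 4 5; 0 0 0) = Δ·Π!·Σ² = 20/1001  (sign +1)
sum: t=1:−1/4320 t=2:+1/960 = 7/8640
3j²(3 4 5; -1 3 -2) = Δ·Π!·Σ² = 343/12870  (sign -1)
combine: 4πI² = 693·20/1001·343/12870 = 686/1859
take √, sign -1: I = -0.17136315

-0.171363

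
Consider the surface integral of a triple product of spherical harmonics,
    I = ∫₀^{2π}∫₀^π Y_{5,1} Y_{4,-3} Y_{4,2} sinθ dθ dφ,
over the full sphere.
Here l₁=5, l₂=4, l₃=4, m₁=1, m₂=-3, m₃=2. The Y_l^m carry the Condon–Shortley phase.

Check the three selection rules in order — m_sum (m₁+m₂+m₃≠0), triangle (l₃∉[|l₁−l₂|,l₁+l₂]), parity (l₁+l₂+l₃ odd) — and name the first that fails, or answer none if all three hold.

parity

Σmᵢ = 0  ✓
l₃∈[|l₁−l₂|,l₁+l₂]=[1,9], have l₃=4  ✓
Σlᵢ = 13 ⇒ odd  ✗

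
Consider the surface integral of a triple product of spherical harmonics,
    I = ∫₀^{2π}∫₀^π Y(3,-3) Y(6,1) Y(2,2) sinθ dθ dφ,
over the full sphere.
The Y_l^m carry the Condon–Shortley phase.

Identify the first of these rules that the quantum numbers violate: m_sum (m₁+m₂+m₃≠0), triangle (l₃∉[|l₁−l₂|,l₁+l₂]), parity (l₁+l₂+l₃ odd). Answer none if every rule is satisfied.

m₁+m₂+m₃ = -3 + 1 + 2 = 0  ✓
triangle: |3−6|=3 ≤ l₃=2 ≤ 3+6=9  ✗
parity: l₁+l₂+l₃ = 11 is odd

triangle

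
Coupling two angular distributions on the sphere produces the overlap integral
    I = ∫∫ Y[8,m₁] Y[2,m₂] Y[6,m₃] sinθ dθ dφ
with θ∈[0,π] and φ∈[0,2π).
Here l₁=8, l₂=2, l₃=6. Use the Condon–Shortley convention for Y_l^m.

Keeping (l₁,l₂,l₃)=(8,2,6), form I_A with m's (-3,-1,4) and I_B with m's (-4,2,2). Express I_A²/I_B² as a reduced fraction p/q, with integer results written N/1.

Shared (l₁,l₂,l₃)=(8,2,6): N and (l;000)² cancel in I_A²/I_B².
A: Δ = 4!·12!·0!/17! = 1/30940; Racah Σ t=1..1: t=1:−1/43545600 = -1/43545600; ⇒ 3j(8 2 6; -3 -1 4)² = 11/3094, sgn -1
B: Δ = 4!·12!·0!/17! = 1/30940; Racah Σ t=4..4: t=4:+1/23224320 = 1/23224320; ⇒ 3j(8 2 6; -4 2 2)² = 99/6188, sgn +1
I_A²/I_B² = (11/3094)/(99/6188) = 2/9

2/9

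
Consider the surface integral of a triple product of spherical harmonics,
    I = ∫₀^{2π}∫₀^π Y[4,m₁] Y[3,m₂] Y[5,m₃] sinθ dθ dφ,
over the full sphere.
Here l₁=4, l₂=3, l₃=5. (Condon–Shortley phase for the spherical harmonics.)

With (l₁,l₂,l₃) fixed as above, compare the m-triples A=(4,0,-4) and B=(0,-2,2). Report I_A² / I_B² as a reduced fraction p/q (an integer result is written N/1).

252/25

l's match ⇒ only the (l;m) 3-j factors differ between A and B.
A: triangle coeff Δ(4,3,5) = 1/180180; Σ_t [0,0]: t=0:+1/8640 = 1/8640; (3j)²=28/715 [(4 3 5; 4 0 -4)], sign=-1
B: triangle coeff Δ(4,3,5) = 1/180180; Σ_t [0,1]: t=0:+1/576 t=1:−1/864 = 1/1728; (3j)²=5/1287 [(4 3 5; 0 -2 2)], sign=-1
I_A²/I_B² = (28/715)/(5/1287) = 252/25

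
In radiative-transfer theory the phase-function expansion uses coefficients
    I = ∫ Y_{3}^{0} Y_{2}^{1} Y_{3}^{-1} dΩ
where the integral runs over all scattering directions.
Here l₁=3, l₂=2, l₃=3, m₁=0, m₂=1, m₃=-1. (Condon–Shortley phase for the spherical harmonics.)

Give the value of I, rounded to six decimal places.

m-sum 0 ✓  L=8 even ✓  1≤3≤5 ✓
Π(2lᵢ+1) = 7×5×7 = 245
triangle coeff Δ(3,2,3) = 1/3780
Σ_t [0,2]: t=0:+1/24 t=1:−1/4 t=2:+1/24 = -1/6
(3j)²=4/105 [(3 2 3; 0 0 0)], sign=+1
Σ_t [1,2]: t=1:−1/8 t=2:+1/12 = -1/24
(3j)²=1/210 [(3 2 3; 0 1 -1)], sign=-1
⇒ 4πI² = 2/45
I = (-1)√(2/45/(4π)) = -0.05947080

-0.059471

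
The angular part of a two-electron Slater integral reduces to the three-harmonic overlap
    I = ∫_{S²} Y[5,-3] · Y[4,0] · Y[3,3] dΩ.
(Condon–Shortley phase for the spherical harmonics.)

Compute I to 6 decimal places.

m-sum 0 ✓  L=12 even ✓  1≤3≤9 ✓
Π(2lᵢ+1) = 11×9×7 = 693
triangle coeff Δ(5,4,3) = 1/180180
Σ_t [2,4]: t=2:+1/576 t=3:−1/144 t=4:+1/576 = -1/288
(3j)²=20/1001 [(5 4 3; 0 0 0)], sign=+1
Σ_t [4,4]: t=4:+1/2304 = 1/2304
(3j)²=5/143 [(5 4 3; -3 0 3)], sign=+1
⇒ 4πI² = 900/1859
I = (+1)√(900/1859/(4π)) = 0.19628026

0.196280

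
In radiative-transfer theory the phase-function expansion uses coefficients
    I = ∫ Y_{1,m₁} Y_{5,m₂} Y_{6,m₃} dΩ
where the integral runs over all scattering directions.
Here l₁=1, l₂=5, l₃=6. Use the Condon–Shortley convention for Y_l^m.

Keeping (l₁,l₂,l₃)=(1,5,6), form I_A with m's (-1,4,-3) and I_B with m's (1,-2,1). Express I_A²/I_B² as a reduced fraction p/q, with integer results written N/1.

Same 1,5,6: normalisation and zero-m 3j drop out of the ratio.
A: Δ: 0! 2! 10! / 13! → 1/858; sum: t=0:+1/725760 = 1/725760; 3j²(1 5 6; -1 4 -3) = Δ·Π!·Σ² = 1/286  (sign -1)
B: Δ: 0! 2! 10! / 13! → 1/858; sum: t=0:+1/60480 = 1/60480; 3j²(1 5 6; 1 -2 1) = Δ·Π!·Σ² = 5/429  (sign -1)
I_A²/I_B² = (1/286)/(5/429) = 3/10

3/10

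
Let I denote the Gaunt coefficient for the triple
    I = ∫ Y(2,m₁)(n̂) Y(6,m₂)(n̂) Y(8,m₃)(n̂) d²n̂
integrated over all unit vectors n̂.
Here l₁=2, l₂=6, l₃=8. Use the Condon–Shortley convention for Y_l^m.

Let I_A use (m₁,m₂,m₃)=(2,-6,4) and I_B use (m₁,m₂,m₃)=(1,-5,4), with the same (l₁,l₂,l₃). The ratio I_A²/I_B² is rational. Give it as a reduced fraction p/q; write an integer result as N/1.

1/48

l's match ⇒ only the (l;m) 3-j factors differ between A and B.
A: triangle coeff Δ(2,6,8) = 1/30940; Σ_t [0,0]: t=0:+1/11496038400 = 1/11496038400; (3j)²=1/30940 [(2 6 8; 2 -6 4)], sign=+1
B: triangle coeff Δ(2,6,8) = 1/30940; Σ_t [0,0]: t=0:+1/239500800 = 1/239500800; (3j)²=12/7735 [(2 6 8; 1 -5 4)], sign=+1
I_A²/I_B² = (1/30940)/(12/7735) = 1/48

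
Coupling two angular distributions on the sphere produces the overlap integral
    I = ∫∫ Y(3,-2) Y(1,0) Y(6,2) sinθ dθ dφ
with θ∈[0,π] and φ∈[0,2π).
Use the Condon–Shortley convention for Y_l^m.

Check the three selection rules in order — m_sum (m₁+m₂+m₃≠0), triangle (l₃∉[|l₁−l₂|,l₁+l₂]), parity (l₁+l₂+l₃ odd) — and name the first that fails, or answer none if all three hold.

azimuthal sum: -2 + 0 + 2 = 0  ✓
2 ≤ 6 ≤ 4 (triangle on l)  ✗
L = 3 + 1 + 6 = 10 (even)

triangle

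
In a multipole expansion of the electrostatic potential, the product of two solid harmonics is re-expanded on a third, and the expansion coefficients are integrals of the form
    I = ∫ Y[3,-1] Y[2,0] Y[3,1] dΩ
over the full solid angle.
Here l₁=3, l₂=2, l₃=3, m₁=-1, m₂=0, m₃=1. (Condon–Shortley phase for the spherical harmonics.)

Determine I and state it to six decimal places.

-0.126157

Rules hold: Σm=0, L=8 even, 1≤3≤5.
N = 7·5·7 = 245
Δ = 2!·4!·2!/9! = 1/3780
Racah Σ t=0..2: t=0:+1/24 t=1:−1/4 t=2:+1/24 = -1/6
⇒ 3j(3 2 3; 0 0 0)² = 4/105, sgn +1
Racah Σ t=0..2: t=0:+1/96 t=1:−1/6 t=2:+1/16 = -3/32
⇒ 3j(3 2 3; -1 0 1)² = 3/140, sgn -1
4πI² = N·(3j₀)²·(3jₘ)² = 1/5
I = -1·√(0.2/4π) = -0.12615663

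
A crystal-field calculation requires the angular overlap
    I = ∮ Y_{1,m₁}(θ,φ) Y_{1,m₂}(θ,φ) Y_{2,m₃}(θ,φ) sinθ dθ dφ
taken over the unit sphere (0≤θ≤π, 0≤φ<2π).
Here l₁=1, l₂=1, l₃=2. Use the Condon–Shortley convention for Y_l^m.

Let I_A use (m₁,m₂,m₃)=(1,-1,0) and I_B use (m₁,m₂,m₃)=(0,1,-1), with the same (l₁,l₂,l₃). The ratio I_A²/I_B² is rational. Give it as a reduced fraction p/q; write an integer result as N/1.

1/3

Shared (l₁,l₂,l₃)=(1,1,2): N and (l;000)² cancel in I_A²/I_B².
A: Δ = 0!·2!·2!/5! = 1/30; Racah Σ t=0..0: t=0:+1/4 = 1/4; ⇒ 3j(1 1 2; 1 -1 0)² = 1/30, sgn +1
B: Δ = 0!·2!·2!/5! = 1/30; Racah Σ t=0..0: t=0:+1/2 = 1/2; ⇒ 3j(1 1 2; 0 1 -1)² = 1/10, sgn -1
I_A²/I_B² = (1/30)/(1/10) = 1/3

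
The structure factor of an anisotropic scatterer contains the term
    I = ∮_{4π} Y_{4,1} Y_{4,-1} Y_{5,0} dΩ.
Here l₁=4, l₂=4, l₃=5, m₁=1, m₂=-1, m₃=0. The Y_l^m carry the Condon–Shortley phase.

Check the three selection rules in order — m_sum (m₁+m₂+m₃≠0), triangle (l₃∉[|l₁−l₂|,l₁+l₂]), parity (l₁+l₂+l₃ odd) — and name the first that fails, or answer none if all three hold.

parity

Σmᵢ = 0  ✓
l₃∈[|l₁−l₂|,l₁+l₂]=[0,8], have l₃=5  ✓
Σlᵢ = 13 ⇒ odd  ✗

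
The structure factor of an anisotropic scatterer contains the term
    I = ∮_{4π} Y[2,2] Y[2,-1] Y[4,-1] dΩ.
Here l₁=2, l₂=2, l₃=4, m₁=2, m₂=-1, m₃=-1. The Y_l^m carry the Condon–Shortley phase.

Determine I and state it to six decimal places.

Checks pass: Σm=0; 8 even; l₃=4∈[0,4].
(2·2+1)(2·2+1)(2·4+1) = 225
Δ: 0! 4! 4! / 9! → 1/630
sum: t=0:+1/16 = 1/16
3j²(2 2 4; 0 0 0) = Δ·Π!·Σ² = 2/35  (sign +1)
sum: t=0:+1/144 = 1/144
3j²(2 2 4; 2 -1 -1) = Δ·Π!·Σ² = 1/126  (sign -1)
combine: 4πI² = 225·2/35·1/126 = 5/49
take √, sign -1: I = -0.09011188

-0.090112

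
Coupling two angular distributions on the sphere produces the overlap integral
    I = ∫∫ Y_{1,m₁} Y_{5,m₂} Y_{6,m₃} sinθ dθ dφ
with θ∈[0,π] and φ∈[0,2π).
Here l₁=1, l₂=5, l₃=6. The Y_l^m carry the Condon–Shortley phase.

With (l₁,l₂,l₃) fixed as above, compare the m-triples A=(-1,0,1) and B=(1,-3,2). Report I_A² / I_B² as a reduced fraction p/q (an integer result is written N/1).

7/2

Shared (l₁,l₂,l₃)=(1,5,6): N and (l;000)² cancel in I_A²/I_B².
A: Δ = 0!·2!·10!/13! = 1/858; Racah Σ t=0..0: t=0:+1/28800 = 1/28800; ⇒ 3j(1 5 6; -1 0 1)² = 7/286, sgn -1
B: Δ = 0!·2!·10!/13! = 1/858; Racah Σ t=0..0: t=0:+1/161280 = 1/161280; ⇒ 3j(1 5 6; 1 -3 2)² = 1/143, sgn +1
I_A²/I_B² = (7/286)/(1/143) = 7/2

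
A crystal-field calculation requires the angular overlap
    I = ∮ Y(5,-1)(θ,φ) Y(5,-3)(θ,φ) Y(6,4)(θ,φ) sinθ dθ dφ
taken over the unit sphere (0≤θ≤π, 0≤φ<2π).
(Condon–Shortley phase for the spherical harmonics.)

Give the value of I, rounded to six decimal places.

-0.069086

Rules hold: Σm=0, L=16 even, 0≤6≤10.
N = 11·11·13 = 1573
Δ = 4!·6!·6!/17! = 1/28588560
Racah Σ t=0..4: t=0:+1/345600 t=1:−1/13824 t=2:+1/5184 t=3:−1/13824 t=4:+1/345600 = 7/129600
⇒ 3j(5 5 6; 0 0 0)² = 80/7293, sgn +1
Racah Σ t=0..2: t=0:+1/829440 t=1:−1/86400 t=2:+1/138240 = -13/4147200
⇒ 3j(5 5 6; -1 -3 4)² = 13/3740, sgn -1
4πI² = N·(3j₀)²·(3jₘ)² = 52/867
I = -1·√(0.0599769/4π) = -0.06908555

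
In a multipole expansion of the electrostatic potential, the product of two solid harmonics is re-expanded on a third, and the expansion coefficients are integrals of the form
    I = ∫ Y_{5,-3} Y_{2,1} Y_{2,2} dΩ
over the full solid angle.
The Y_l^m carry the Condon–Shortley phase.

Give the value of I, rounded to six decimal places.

0.000000

|5−2|≤2≤5+2 violated ⇒ I = 0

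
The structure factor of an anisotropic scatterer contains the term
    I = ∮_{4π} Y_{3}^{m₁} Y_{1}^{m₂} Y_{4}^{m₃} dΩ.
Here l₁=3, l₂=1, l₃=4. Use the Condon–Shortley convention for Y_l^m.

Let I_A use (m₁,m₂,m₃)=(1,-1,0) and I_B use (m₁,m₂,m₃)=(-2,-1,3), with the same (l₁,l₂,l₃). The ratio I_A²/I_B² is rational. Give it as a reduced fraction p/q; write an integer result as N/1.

Shared (l₁,l₂,l₃)=(3,1,4): N and (l;000)² cancel in I_A²/I_B².
A: Δ = 0!·6!·2!/9! = 1/252; Racah Σ t=0..0: t=0:+1/96 = 1/96; ⇒ 3j(3 1 4; 1 -1 0)² = 1/42, sgn +1
B: Δ = 0!·6!·2!/9! = 1/252; Racah Σ t=0..0: t=0:+1/240 = 1/240; ⇒ 3j(3 1 4; -2 -1 3)² = 1/12, sgn -1
I_A²/I_B² = (1/42)/(1/12) = 2/7

2/7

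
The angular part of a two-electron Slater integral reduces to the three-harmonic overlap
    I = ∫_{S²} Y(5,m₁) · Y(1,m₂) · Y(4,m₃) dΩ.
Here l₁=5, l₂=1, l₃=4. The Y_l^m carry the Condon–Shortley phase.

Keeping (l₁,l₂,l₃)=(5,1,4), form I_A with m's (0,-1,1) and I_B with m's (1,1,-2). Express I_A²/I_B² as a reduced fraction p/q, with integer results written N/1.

Same 5,1,4: normalisation and zero-m 3j drop out of the ratio.
A: Δ: 2! 8! 0! / 11! → 1/495; sum: t=0:+1/1440 = 1/1440; 3j²(5 1 4; 0 -1 1) = Δ·Π!·Σ² = 2/99  (sign -1)
B: Δ: 2! 8! 0! / 11! → 1/495; sum: t=2:+1/2880 = 1/2880; 3j²(5 1 4; 1 1 -2) = Δ·Π!·Σ² = 2/165  (sign +1)
I_A²/I_B² = (2/99)/(2/165) = 5/3

5/3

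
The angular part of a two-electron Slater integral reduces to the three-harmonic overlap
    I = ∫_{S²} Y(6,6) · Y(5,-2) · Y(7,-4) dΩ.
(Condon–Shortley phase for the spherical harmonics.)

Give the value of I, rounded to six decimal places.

0.159414

m-sum 0 ✓  L=18 even ✓  1≤7≤11 ✓
Π(2lᵢ+1) = 13×11×15 = 2145
triangle coeff Δ(6,5,7) = 1/174594420
Σ_t [0,4]: t=0:+1/4147200 t=1:−1/207360 t=2:+1/82944 t=3:−1/207360 t=4:+1/4147200 = 1/345600
(3j)²=420/46189 [(6 5 7; 0 0 0)], sign=-1
Σ_t [0,0]: t=0:+1/34836480 = 1/34836480
(3j)²=275/16796 [(6 5 7; 6 -2 -4)], sign=-1
⇒ 4πI² = 433125/1356277
I = (+1)√(433125/1356277/(4π)) = 0.15941438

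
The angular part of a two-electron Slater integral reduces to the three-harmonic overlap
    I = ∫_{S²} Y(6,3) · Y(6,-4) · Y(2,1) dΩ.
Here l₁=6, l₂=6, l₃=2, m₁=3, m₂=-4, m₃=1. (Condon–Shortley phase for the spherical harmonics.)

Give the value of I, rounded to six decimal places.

Rules hold: Σm=0, L=14 even, 0≤2≤12.
N = 13·13·5 = 845
Δ = 10!·2!·2!/15! = 1/90090
Racah Σ t=4..6: t=4:+1/69120 t=5:−1/14400 t=6:+1/69120 = -7/172800
⇒ 3j(6 6 2; 0 0 0)² = 14/715, sgn -1
Racah Σ t=1..2: t=1:−1/725760 t=2:+1/161280 = 1/207360
⇒ 3j(6 6 2; 3 -4 1)² = 7/286, sgn -1
4πI² = N·(3j₀)²·(3jₘ)² = 49/121
I = +1·√(0.404959/4π) = 0.17951487

0.179515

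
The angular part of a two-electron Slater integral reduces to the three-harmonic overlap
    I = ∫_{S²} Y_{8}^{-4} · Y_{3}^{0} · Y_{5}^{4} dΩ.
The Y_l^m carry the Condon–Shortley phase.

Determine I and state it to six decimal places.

Checks pass: Σm=0; 16 even; l₃=5∈[5,11].
(2·8+1)(2·3+1)(2·5+1) = 1309
Δ: 6! 10! 0! / 17! → 1/136136
sum: t=3:−1/518400 = -1/518400
3j²(8 3 5; 0 0 0) = Δ·Π!·Σ² = 56/2431  (sign +1)
sum: t=3:−1/13063680 = -1/13063680
3j²(8 3 5; -4 0 4) = Δ·Π!·Σ² = 10/1547  (sign +1)
combine: 4πI² = 1309·56/2431·10/1547 = 560/2873
take √, sign +1: I = 0.12454356

0.124544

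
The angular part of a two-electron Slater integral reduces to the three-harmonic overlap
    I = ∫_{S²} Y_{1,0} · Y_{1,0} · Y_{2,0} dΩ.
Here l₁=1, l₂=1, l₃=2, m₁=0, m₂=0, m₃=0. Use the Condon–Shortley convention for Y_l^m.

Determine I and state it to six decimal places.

0.252313

Rules hold: Σm=0, L=4 even, 0≤2≤2.
N = 3·3·5 = 45
Δ = 0!·2!·2!/5! = 1/30
Racah Σ t=0..0: t=0:+1/1 = 1/1
⇒ 3j(1 1 2; 0 0 0)² = 2/15, sgn +1
(m-triple is (0,0,0) — same symbol as above.)
4πI² = N·(3j₀)²·(3jₘ)² = 4/5
I = +1·√(0.8/4π) = 0.25231325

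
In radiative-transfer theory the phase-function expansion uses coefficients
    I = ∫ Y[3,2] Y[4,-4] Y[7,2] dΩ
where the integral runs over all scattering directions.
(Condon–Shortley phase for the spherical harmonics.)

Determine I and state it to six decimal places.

m-sum 0 ✓  L=14 even ✓  1≤7≤7 ✓
Π(2lᵢ+1) = 7×9×15 = 945
triangle coeff Δ(3,4,7) = 1/45045
Σ_t [0,0]: t=0:+1/20736 = 1/20736
(3j)²=35/1287 [(3 4 7; 0 0 0)], sign=-1
Σ_t [0,0]: t=0:+1/4838400 = 1/4838400
(3j)²=1/5005 [(3 4 7; 2 -4 2)], sign=-1
⇒ 4πI² = 105/20449
I = (+1)√(105/20449/(4π)) = 0.02021407

0.020214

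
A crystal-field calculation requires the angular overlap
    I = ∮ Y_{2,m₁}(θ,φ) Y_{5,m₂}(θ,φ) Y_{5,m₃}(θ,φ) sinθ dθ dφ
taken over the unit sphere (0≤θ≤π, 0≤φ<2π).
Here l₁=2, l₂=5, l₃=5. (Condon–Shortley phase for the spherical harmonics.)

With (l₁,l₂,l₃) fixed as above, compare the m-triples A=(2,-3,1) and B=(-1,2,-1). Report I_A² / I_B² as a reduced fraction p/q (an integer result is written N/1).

l's match ⇒ only the (l;m) 3-j factors differ between A and B.
A: triangle coeff Δ(2,5,5) = 1/38610; Σ_t [0,0]: t=0:+1/5760 = 1/5760; (3j)²=56/2145 [(2 5 5; 2 -3 1)], sign=+1
B: triangle coeff Δ(2,5,5) = 1/38610; Σ_t [1,2]: t=1:−1/2880 t=2:+1/1440 = 1/2880; (3j)²=7/715 [(2 5 5; -1 2 -1)], sign=+1
I_A²/I_B² = (56/2145)/(7/715) = 8/3

8/3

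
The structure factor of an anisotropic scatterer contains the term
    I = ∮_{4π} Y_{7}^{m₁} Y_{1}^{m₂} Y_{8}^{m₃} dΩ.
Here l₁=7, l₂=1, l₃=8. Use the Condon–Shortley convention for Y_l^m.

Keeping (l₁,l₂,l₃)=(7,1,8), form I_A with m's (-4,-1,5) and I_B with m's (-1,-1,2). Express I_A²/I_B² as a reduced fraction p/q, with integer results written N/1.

26/15

l's match ⇒ only the (l;m) 3-j factors differ between A and B.
A: triangle coeff Δ(7,1,8) = 1/2040; Σ_t [0,0]: t=0:+1/479001600 = 1/479001600; (3j)²=13/340 [(7 1 8; -4 -1 5)], sign=-1
B: triangle coeff Δ(7,1,8) = 1/2040; Σ_t [0,0]: t=0:+1/58060800 = 1/58060800; (3j)²=3/136 [(7 1 8; -1 -1 2)], sign=+1
I_A²/I_B² = (13/340)/(3/136) = 26/15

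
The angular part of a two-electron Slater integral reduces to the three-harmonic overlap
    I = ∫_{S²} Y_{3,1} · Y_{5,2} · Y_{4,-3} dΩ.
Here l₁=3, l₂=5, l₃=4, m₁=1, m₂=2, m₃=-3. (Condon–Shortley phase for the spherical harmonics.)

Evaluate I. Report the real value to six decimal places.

Rules hold: Σm=0, L=12 even, 2≤4≤8.
N = 7·11·9 = 693
Δ = 4!·2!·6!/13! = 1/180180
Racah Σ t=1..3: t=1:−1/576 t=2:+1/144 t=3:−1/576 = 1/288
⇒ 3j(3 5 4; 0 0 0)² = 20/1001, sgn +1
Racah Σ t=1..2: t=1:−1/4320 t=2:+1/960 = 7/8640
⇒ 3j(3 5 4; 1 2 -3)² = 343/12870, sgn -1
4πI² = N·(3j₀)²·(3jₘ)² = 686/1859
I = -1·√(0.369016/4π) = -0.17136315

-0.171363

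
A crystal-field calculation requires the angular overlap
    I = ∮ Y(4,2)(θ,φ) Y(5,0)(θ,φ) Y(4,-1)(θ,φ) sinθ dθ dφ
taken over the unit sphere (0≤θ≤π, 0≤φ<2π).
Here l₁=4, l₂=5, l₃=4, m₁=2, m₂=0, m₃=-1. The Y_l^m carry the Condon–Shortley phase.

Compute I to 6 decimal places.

2 + 0 − 1 = 1 ≠ 0: azimuthal integral kills it; I = 0

0.000000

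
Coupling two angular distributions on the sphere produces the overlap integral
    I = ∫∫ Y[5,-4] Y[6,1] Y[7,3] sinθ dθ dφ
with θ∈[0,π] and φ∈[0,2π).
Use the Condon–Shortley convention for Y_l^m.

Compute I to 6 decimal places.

Checks pass: Σm=0; 18 even; l₃=7∈[1,11].
(2·5+1)(2·6+1)(2·7+1) = 2145
Δ: 4! 6! 8! / 19! → 1/174594420
sum: t=0:+1/4147200 t=1:−1/207360 t=2:+1/82944 t=3:−1/207360 t=4:+1/4147200 = 1/345600
3j²(5 6 7; 0 0 0) = Δ·Π!·Σ² = 420/46189  (sign -1)
sum: t=3:−1/2488320 t=4:+1/2073600 = 1/12441600
3j²(5 6 7; -4 1 3) = Δ·Π!·Σ² = 98/138567  (sign +1)
combine: 4πI² = 2145·420/46189·98/138567 = 205800/14919047
take √, sign -1: I = -0.03313197

-0.033132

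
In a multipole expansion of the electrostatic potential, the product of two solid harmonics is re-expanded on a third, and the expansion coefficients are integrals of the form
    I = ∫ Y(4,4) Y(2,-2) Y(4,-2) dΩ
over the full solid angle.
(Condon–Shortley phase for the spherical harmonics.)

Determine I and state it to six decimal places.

m-sum 0 ✓  L=10 even ✓  2≤4≤6 ✓
Π(2lᵢ+1) = 9×5×9 = 405
triangle coeff Δ(4,2,4) = 1/13860
Σ_t [0,2]: t=0:+1/192 t=1:−1/36 t=2:+1/192 = -5/288
(3j)²=20/693 [(4 2 4; 0 0 0)], sign=-1
Σ_t [0,0]: t=0:+1/2880 = 1/2880
(3j)²=2/165 [(4 2 4; 4 -2 -2)], sign=+1
⇒ 4πI² = 120/847
I = (-1)√(120/847/(4π)) = -0.10618031

-0.106180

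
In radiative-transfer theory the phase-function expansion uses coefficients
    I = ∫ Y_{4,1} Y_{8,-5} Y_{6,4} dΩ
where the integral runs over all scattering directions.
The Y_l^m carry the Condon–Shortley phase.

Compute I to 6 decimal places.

Rules hold: Σm=0, L=18 even, 4≤6≤12.
N = 9·17·13 = 1989
Δ = 6!·2!·10!/19! = 1/23279256
Racah Σ t=2..4: t=2:+1/1658880 t=3:−1/518400 t=4:+1/1658880 = -1/1382400
⇒ 3j(4 8 6; 0 0 0)² = 504/46189, sgn -1
Racah Σ t=1..3: t=1:−1/19353600 t=2:+1/17418240 t=3:−1/261273600 = 1/522547200
⇒ 3j(4 8 6; 1 -5 4)² = 5/162792, sgn +1
4πI² = N·(3j₀)²·(3jₘ)² = 45/67507
I = -1·√(0.000666598/4π) = -0.00728328

-0.007283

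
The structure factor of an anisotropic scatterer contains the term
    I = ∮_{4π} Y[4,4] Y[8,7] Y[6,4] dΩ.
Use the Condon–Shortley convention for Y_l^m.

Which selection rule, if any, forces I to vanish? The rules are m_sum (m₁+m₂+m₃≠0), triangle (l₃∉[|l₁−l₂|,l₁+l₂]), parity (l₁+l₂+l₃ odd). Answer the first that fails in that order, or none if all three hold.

m_sum

azimuthal sum: 4 + 7 + 4 = 15  ✗
4 ≤ 6 ≤ 12 (triangle on l)
L = 4 + 8 + 6 = 18 (even)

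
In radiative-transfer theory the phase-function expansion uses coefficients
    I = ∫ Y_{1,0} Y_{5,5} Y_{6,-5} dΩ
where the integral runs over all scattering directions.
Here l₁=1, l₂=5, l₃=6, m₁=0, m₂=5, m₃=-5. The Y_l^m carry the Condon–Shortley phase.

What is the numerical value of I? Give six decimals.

m-sum 0 ✓  L=12 even ✓  4≤6≤6 ✓
Π(2lᵢ+1) = 3×11×13 = 429
triangle coeff Δ(1,5,6) = 1/858
Σ_t [0,0]: t=0:+1/14400 = 1/14400
(3j)²=6/143 [(1 5 6; 0 0 0)], sign=+1
Σ_t [0,0]: t=0:+1/3628800 = 1/3628800
(3j)²=1/78 [(1 5 6; 0 5 -5)], sign=-1
⇒ 4πI² = 3/13
I = (-1)√(3/13/(4π)) = -0.13551395

-0.135514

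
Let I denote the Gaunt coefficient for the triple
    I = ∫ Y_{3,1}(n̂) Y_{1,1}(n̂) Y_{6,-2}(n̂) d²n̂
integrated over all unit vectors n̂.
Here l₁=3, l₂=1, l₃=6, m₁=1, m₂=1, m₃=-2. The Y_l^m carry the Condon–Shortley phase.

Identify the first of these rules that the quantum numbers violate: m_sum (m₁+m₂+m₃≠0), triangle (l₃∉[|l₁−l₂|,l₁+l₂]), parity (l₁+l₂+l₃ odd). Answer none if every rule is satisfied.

Σmᵢ = 0  ✓
l₃∈[|l₁−l₂|,l₁+l₂]=[2,4], have l₃=6  ✗
Σlᵢ = 10 ⇒ even

triangle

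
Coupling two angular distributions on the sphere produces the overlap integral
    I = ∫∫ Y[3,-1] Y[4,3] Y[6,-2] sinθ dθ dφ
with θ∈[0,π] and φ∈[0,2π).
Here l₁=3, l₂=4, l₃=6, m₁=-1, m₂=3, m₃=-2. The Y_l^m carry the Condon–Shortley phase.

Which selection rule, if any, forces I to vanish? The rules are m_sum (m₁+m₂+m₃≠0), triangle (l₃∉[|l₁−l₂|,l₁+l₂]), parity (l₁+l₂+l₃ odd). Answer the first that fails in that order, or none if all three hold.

parity

m₁+m₂+m₃ = -1 + 3 − 2 = 0  ✓
triangle: |3−4|=1 ≤ l₃=6 ≤ 3+4=7  ✓
parity: l₁+l₂+l₃ = 13 is odd  ✗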